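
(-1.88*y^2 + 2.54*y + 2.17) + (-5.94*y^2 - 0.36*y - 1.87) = -7.82*y^2 + 2.18*y + 0.3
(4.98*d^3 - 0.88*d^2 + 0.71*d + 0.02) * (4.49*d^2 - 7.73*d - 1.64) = 22.3602*d^5 - 42.4466*d^4 + 1.8231*d^3 - 3.9553*d^2 - 1.319*d - 0.0328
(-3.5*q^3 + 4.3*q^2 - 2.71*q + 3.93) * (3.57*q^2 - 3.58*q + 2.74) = -12.495*q^5 + 27.881*q^4 - 34.6587*q^3 + 35.5139*q^2 - 21.4948*q + 10.7682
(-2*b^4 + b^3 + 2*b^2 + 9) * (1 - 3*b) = 6*b^5 - 5*b^4 - 5*b^3 + 2*b^2 - 27*b + 9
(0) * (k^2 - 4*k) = 0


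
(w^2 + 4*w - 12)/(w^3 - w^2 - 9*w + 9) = (w^2 + 4*w - 12)/(w^3 - w^2 - 9*w + 9)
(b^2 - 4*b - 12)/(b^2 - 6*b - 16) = (b - 6)/(b - 8)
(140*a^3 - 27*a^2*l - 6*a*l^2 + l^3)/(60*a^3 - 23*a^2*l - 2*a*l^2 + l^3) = (7*a - l)/(3*a - l)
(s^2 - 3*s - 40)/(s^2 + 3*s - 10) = (s - 8)/(s - 2)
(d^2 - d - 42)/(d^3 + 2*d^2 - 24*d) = (d - 7)/(d*(d - 4))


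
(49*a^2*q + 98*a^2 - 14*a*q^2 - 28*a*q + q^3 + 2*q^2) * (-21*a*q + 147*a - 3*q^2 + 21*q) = -1029*a^3*q^2 + 5145*a^3*q + 14406*a^3 + 147*a^2*q^3 - 735*a^2*q^2 - 2058*a^2*q + 21*a*q^4 - 105*a*q^3 - 294*a*q^2 - 3*q^5 + 15*q^4 + 42*q^3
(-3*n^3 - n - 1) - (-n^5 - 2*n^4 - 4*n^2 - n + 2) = n^5 + 2*n^4 - 3*n^3 + 4*n^2 - 3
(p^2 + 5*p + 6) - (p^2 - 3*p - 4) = 8*p + 10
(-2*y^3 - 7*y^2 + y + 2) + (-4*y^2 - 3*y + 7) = -2*y^3 - 11*y^2 - 2*y + 9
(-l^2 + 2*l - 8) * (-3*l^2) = 3*l^4 - 6*l^3 + 24*l^2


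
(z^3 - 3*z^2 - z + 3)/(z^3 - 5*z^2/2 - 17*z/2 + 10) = 2*(z^2 - 2*z - 3)/(2*z^2 - 3*z - 20)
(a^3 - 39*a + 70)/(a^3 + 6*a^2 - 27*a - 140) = (a - 2)/(a + 4)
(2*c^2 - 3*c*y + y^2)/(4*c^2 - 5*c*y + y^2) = (-2*c + y)/(-4*c + y)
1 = 1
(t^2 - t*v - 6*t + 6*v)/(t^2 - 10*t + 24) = (t - v)/(t - 4)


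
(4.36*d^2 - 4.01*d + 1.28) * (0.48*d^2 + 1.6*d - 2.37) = 2.0928*d^4 + 5.0512*d^3 - 16.1348*d^2 + 11.5517*d - 3.0336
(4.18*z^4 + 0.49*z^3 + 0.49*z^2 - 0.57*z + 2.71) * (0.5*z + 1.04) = 2.09*z^5 + 4.5922*z^4 + 0.7546*z^3 + 0.2246*z^2 + 0.7622*z + 2.8184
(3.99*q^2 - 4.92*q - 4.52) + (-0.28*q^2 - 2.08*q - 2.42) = 3.71*q^2 - 7.0*q - 6.94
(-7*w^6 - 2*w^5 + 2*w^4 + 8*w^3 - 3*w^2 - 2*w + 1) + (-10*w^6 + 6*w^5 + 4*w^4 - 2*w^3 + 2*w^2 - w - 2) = -17*w^6 + 4*w^5 + 6*w^4 + 6*w^3 - w^2 - 3*w - 1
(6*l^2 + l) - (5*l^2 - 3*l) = l^2 + 4*l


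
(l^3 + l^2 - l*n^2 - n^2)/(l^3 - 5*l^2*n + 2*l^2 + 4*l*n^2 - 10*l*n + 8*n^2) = (l^2 + l*n + l + n)/(l^2 - 4*l*n + 2*l - 8*n)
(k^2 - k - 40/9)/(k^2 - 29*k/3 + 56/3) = (k + 5/3)/(k - 7)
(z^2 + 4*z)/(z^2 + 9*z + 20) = z/(z + 5)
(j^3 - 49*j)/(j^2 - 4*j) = (j^2 - 49)/(j - 4)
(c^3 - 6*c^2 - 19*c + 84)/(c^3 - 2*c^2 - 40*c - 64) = (c^2 - 10*c + 21)/(c^2 - 6*c - 16)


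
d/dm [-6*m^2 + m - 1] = 1 - 12*m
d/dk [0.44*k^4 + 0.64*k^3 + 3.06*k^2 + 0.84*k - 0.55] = 1.76*k^3 + 1.92*k^2 + 6.12*k + 0.84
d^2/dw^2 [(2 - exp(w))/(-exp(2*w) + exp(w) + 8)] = (exp(4*w) - 7*exp(3*w) + 54*exp(2*w) - 74*exp(w) + 80)*exp(w)/(exp(6*w) - 3*exp(5*w) - 21*exp(4*w) + 47*exp(3*w) + 168*exp(2*w) - 192*exp(w) - 512)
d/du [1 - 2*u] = -2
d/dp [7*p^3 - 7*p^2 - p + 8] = 21*p^2 - 14*p - 1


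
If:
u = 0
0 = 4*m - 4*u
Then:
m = 0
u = 0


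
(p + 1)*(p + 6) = p^2 + 7*p + 6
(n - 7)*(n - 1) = n^2 - 8*n + 7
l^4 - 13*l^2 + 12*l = l*(l - 3)*(l - 1)*(l + 4)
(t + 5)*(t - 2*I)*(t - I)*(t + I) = t^4 + 5*t^3 - 2*I*t^3 + t^2 - 10*I*t^2 + 5*t - 2*I*t - 10*I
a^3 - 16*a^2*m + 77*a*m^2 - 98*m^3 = (a - 7*m)^2*(a - 2*m)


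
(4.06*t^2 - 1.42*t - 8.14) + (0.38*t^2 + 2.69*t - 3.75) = 4.44*t^2 + 1.27*t - 11.89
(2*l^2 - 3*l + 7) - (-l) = 2*l^2 - 2*l + 7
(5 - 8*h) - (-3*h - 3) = 8 - 5*h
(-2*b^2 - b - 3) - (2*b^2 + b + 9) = -4*b^2 - 2*b - 12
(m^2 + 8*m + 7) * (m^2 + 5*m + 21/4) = m^4 + 13*m^3 + 209*m^2/4 + 77*m + 147/4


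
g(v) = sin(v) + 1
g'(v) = cos(v)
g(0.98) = 1.83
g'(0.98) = 0.56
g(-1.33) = 0.03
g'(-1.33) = 0.24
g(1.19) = 1.93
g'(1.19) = 0.37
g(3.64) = 0.52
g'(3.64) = -0.88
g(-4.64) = 2.00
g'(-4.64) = -0.07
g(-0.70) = 0.36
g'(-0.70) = 0.76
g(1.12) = 1.90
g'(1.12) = 0.44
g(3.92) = 0.30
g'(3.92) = -0.71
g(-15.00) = 0.35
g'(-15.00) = -0.76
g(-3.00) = 0.86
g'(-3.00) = -0.99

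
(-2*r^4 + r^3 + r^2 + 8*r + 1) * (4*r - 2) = -8*r^5 + 8*r^4 + 2*r^3 + 30*r^2 - 12*r - 2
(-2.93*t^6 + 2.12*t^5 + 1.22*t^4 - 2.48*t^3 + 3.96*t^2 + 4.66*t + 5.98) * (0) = 0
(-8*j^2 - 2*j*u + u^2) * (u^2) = -8*j^2*u^2 - 2*j*u^3 + u^4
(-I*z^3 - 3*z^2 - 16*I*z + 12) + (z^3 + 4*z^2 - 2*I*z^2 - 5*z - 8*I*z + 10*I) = z^3 - I*z^3 + z^2 - 2*I*z^2 - 5*z - 24*I*z + 12 + 10*I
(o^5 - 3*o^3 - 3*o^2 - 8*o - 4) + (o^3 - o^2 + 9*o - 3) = o^5 - 2*o^3 - 4*o^2 + o - 7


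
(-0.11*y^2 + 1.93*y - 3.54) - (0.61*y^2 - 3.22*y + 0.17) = -0.72*y^2 + 5.15*y - 3.71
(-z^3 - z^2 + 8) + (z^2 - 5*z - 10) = -z^3 - 5*z - 2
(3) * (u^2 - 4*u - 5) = 3*u^2 - 12*u - 15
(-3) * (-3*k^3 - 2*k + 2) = 9*k^3 + 6*k - 6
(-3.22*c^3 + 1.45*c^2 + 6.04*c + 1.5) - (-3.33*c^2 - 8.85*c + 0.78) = -3.22*c^3 + 4.78*c^2 + 14.89*c + 0.72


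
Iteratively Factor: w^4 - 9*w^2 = (w - 3)*(w^3 + 3*w^2) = w*(w - 3)*(w^2 + 3*w) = w*(w - 3)*(w + 3)*(w)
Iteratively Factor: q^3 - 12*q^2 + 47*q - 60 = (q - 5)*(q^2 - 7*q + 12) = (q - 5)*(q - 4)*(q - 3)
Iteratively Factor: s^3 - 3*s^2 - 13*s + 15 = (s - 1)*(s^2 - 2*s - 15) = (s - 1)*(s + 3)*(s - 5)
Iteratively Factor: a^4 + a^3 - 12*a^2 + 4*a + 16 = (a + 4)*(a^3 - 3*a^2 + 4) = (a + 1)*(a + 4)*(a^2 - 4*a + 4) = (a - 2)*(a + 1)*(a + 4)*(a - 2)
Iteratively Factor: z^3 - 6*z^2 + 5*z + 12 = (z + 1)*(z^2 - 7*z + 12) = (z - 4)*(z + 1)*(z - 3)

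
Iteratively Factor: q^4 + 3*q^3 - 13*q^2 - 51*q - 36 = (q - 4)*(q^3 + 7*q^2 + 15*q + 9) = (q - 4)*(q + 3)*(q^2 + 4*q + 3) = (q - 4)*(q + 3)^2*(q + 1)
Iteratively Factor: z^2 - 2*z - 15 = (z + 3)*(z - 5)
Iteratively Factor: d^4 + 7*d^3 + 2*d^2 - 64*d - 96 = (d + 2)*(d^3 + 5*d^2 - 8*d - 48) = (d - 3)*(d + 2)*(d^2 + 8*d + 16) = (d - 3)*(d + 2)*(d + 4)*(d + 4)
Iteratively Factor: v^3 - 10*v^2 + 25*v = (v - 5)*(v^2 - 5*v) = (v - 5)^2*(v)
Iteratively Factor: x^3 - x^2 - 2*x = (x + 1)*(x^2 - 2*x) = x*(x + 1)*(x - 2)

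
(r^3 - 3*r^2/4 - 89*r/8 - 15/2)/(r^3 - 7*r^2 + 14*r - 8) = (8*r^2 + 26*r + 15)/(8*(r^2 - 3*r + 2))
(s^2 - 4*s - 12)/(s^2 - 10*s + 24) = (s + 2)/(s - 4)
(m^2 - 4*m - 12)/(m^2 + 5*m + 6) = (m - 6)/(m + 3)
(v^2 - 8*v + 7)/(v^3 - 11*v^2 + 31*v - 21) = 1/(v - 3)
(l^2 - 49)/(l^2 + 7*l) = (l - 7)/l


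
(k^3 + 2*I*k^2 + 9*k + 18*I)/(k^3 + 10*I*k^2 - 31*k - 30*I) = (k - 3*I)/(k + 5*I)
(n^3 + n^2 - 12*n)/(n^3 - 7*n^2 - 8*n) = (-n^2 - n + 12)/(-n^2 + 7*n + 8)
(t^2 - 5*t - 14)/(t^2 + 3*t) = (t^2 - 5*t - 14)/(t*(t + 3))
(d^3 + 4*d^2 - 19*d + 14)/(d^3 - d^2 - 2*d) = (d^2 + 6*d - 7)/(d*(d + 1))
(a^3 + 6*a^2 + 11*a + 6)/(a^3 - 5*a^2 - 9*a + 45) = (a^2 + 3*a + 2)/(a^2 - 8*a + 15)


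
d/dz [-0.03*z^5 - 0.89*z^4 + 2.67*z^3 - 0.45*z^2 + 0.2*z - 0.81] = -0.15*z^4 - 3.56*z^3 + 8.01*z^2 - 0.9*z + 0.2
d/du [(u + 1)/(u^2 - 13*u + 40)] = (u^2 - 13*u - (u + 1)*(2*u - 13) + 40)/(u^2 - 13*u + 40)^2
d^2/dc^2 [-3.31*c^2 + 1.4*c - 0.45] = -6.62000000000000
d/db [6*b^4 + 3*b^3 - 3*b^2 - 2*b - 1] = 24*b^3 + 9*b^2 - 6*b - 2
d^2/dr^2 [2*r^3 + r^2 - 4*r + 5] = 12*r + 2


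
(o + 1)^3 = o^3 + 3*o^2 + 3*o + 1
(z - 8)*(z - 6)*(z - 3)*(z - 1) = z^4 - 18*z^3 + 107*z^2 - 234*z + 144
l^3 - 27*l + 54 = (l - 3)^2*(l + 6)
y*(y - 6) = y^2 - 6*y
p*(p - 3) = p^2 - 3*p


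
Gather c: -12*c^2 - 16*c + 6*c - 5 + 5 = -12*c^2 - 10*c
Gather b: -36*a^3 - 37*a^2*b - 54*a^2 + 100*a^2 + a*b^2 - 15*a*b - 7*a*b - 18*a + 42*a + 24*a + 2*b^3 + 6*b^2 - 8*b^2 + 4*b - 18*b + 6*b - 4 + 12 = -36*a^3 + 46*a^2 + 48*a + 2*b^3 + b^2*(a - 2) + b*(-37*a^2 - 22*a - 8) + 8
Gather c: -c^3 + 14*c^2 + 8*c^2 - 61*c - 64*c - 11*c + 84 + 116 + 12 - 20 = -c^3 + 22*c^2 - 136*c + 192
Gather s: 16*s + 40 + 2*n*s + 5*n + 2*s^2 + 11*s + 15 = 5*n + 2*s^2 + s*(2*n + 27) + 55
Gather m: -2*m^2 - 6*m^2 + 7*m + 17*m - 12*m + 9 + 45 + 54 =-8*m^2 + 12*m + 108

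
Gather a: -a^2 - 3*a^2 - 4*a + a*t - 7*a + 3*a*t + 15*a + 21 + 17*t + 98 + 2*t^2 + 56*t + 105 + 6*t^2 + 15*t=-4*a^2 + a*(4*t + 4) + 8*t^2 + 88*t + 224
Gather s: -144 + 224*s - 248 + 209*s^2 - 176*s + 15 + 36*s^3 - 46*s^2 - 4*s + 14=36*s^3 + 163*s^2 + 44*s - 363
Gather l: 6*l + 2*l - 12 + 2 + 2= 8*l - 8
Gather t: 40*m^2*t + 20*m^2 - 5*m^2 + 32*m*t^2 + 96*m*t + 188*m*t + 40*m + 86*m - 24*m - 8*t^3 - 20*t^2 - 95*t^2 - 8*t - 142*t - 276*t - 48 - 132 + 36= 15*m^2 + 102*m - 8*t^3 + t^2*(32*m - 115) + t*(40*m^2 + 284*m - 426) - 144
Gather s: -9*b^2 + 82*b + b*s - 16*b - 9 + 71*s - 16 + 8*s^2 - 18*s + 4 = -9*b^2 + 66*b + 8*s^2 + s*(b + 53) - 21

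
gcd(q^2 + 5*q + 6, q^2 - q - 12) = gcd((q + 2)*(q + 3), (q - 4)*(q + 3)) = q + 3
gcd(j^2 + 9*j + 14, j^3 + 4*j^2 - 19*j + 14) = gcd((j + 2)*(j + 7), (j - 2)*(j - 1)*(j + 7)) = j + 7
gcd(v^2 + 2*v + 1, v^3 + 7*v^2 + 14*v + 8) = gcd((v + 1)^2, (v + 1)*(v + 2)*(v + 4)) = v + 1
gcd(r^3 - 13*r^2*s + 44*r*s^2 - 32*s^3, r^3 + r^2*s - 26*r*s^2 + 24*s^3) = r^2 - 5*r*s + 4*s^2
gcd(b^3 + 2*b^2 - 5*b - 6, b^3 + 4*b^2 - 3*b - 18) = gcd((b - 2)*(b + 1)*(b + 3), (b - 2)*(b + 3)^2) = b^2 + b - 6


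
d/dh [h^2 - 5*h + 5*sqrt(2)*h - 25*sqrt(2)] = 2*h - 5 + 5*sqrt(2)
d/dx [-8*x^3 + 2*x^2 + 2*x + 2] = -24*x^2 + 4*x + 2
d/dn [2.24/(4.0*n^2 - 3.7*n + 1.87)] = (8.288 - 17.92*n)/(4.0*n^2 - 3.7*n + 1.87)^2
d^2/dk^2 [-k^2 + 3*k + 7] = -2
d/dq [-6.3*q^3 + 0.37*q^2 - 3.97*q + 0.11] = -18.9*q^2 + 0.74*q - 3.97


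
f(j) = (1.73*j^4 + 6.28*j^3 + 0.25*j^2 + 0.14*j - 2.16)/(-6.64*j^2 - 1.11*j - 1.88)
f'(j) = (13.28*j + 1.11)*(1.73*j^4 + 6.28*j^3 + 0.25*j^2 + 0.14*j - 2.16)/(-6.64*j^2 - 1.11*j - 1.88)^2 + (6.92*j^3 + 18.84*j^2 + 0.5*j + 0.14)/(-6.64*j^2 - 1.11*j - 1.88) = (-22.9744*j^5 - 47.4601*j^4 - 26.9512*j^3 - 34.7671*j^2 - 29.6248*j - 2.6608)/(44.0896*j^4 + 14.7408*j^3 + 26.1985*j^2 + 4.1736*j + 3.5344)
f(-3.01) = 0.50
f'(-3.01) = 0.66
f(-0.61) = 0.91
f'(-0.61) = 0.29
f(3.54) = -6.20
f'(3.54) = -2.77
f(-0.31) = 1.08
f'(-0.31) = 0.76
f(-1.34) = 0.93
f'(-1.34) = -0.09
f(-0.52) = 0.94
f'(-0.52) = 0.47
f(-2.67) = 0.70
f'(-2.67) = 0.49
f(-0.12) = 1.19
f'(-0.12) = 0.13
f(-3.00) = 0.51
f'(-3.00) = 0.66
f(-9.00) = -12.82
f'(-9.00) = 3.79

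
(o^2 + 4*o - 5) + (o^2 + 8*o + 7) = 2*o^2 + 12*o + 2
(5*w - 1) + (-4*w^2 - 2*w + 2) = -4*w^2 + 3*w + 1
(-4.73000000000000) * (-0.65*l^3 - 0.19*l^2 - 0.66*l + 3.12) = 3.0745*l^3 + 0.8987*l^2 + 3.1218*l - 14.7576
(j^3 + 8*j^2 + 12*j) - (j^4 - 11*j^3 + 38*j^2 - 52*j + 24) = -j^4 + 12*j^3 - 30*j^2 + 64*j - 24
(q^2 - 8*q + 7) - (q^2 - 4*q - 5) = 12 - 4*q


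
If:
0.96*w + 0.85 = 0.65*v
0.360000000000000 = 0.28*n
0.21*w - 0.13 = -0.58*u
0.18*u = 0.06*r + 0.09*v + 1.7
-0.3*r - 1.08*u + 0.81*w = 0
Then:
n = 1.29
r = -16.60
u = 1.65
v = -4.52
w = -3.94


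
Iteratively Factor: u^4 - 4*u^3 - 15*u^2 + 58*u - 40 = (u - 1)*(u^3 - 3*u^2 - 18*u + 40) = (u - 1)*(u + 4)*(u^2 - 7*u + 10) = (u - 2)*(u - 1)*(u + 4)*(u - 5)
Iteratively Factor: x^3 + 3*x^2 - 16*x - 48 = (x - 4)*(x^2 + 7*x + 12) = (x - 4)*(x + 4)*(x + 3)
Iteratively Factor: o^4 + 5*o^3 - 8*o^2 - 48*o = (o - 3)*(o^3 + 8*o^2 + 16*o) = o*(o - 3)*(o^2 + 8*o + 16) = o*(o - 3)*(o + 4)*(o + 4)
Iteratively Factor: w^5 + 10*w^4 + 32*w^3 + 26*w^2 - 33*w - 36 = (w + 3)*(w^4 + 7*w^3 + 11*w^2 - 7*w - 12) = (w + 3)^2*(w^3 + 4*w^2 - w - 4) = (w - 1)*(w + 3)^2*(w^2 + 5*w + 4) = (w - 1)*(w + 1)*(w + 3)^2*(w + 4)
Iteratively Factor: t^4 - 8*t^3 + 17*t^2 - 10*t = (t - 1)*(t^3 - 7*t^2 + 10*t) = (t - 2)*(t - 1)*(t^2 - 5*t) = (t - 5)*(t - 2)*(t - 1)*(t)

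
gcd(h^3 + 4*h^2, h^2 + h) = h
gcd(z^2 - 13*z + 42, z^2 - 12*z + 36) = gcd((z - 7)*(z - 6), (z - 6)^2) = z - 6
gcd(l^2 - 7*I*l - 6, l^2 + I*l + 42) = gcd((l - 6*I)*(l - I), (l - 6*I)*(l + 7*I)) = l - 6*I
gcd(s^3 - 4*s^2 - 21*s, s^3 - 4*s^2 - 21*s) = s^3 - 4*s^2 - 21*s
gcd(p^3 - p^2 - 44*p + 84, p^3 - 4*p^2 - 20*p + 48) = p^2 - 8*p + 12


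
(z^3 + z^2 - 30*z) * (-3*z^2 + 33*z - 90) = -3*z^5 + 30*z^4 + 33*z^3 - 1080*z^2 + 2700*z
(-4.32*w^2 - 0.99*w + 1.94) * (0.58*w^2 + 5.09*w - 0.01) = -2.5056*w^4 - 22.563*w^3 - 3.8707*w^2 + 9.8845*w - 0.0194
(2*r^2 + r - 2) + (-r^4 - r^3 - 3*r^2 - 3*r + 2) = -r^4 - r^3 - r^2 - 2*r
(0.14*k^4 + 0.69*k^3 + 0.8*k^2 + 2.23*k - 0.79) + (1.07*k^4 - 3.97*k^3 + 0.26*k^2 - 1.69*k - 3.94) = 1.21*k^4 - 3.28*k^3 + 1.06*k^2 + 0.54*k - 4.73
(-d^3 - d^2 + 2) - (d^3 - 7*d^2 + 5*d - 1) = -2*d^3 + 6*d^2 - 5*d + 3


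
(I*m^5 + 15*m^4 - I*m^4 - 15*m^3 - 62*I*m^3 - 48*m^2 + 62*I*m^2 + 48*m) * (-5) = -5*I*m^5 - 75*m^4 + 5*I*m^4 + 75*m^3 + 310*I*m^3 + 240*m^2 - 310*I*m^2 - 240*m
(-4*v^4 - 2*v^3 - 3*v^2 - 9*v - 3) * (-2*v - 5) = 8*v^5 + 24*v^4 + 16*v^3 + 33*v^2 + 51*v + 15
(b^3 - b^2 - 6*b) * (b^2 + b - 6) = b^5 - 13*b^3 + 36*b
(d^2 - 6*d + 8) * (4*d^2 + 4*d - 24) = 4*d^4 - 20*d^3 - 16*d^2 + 176*d - 192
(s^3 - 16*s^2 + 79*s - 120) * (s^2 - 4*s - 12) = s^5 - 20*s^4 + 131*s^3 - 244*s^2 - 468*s + 1440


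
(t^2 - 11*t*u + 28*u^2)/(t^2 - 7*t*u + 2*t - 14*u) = (t - 4*u)/(t + 2)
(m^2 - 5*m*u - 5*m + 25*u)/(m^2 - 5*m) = (m - 5*u)/m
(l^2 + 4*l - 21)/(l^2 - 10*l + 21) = (l + 7)/(l - 7)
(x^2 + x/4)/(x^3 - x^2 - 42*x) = (x + 1/4)/(x^2 - x - 42)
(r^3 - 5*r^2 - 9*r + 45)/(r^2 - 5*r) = r - 9/r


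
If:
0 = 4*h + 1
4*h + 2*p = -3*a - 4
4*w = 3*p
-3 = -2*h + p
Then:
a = 4/3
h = -1/4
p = -7/2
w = -21/8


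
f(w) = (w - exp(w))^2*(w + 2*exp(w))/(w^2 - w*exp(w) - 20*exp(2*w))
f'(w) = (2 - 2*exp(w))*(w - exp(w))*(w + 2*exp(w))/(w^2 - w*exp(w) - 20*exp(2*w)) + (w - exp(w))^2*(w + 2*exp(w))*(w*exp(w) - 2*w + 40*exp(2*w) + exp(w))/(w^2 - w*exp(w) - 20*exp(2*w))^2 + (w - exp(w))^2*(2*exp(w) + 1)/(w^2 - w*exp(w) - 20*exp(2*w)) = (w - exp(w))*((w - exp(w))*(w + 2*exp(w))*(w*exp(w) - 2*w + 40*exp(2*w) + exp(w)) + (-2*(1 - exp(w))*(w + 2*exp(w)) - (w - exp(w))*(2*exp(w) + 1))*(-w^2 + w*exp(w) + 20*exp(2*w)))/(-w^2 + w*exp(w) + 20*exp(2*w))^2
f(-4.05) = -4.03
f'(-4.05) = 1.01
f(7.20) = -132.83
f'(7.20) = -133.79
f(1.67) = -0.29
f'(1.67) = -0.38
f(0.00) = -0.10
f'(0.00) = 0.06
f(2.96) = -1.48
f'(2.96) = -1.77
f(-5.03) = -5.02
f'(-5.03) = 1.01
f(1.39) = -0.20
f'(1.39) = -0.25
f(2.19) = -0.57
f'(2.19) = -0.73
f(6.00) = -39.41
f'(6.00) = -40.19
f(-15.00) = -15.00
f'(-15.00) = 1.00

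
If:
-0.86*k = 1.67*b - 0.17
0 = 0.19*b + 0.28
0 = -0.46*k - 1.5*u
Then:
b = -1.47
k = 3.06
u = -0.94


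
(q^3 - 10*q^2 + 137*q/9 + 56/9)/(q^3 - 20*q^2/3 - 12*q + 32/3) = (9*q^2 - 18*q - 7)/(3*(3*q^2 + 4*q - 4))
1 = 1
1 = 1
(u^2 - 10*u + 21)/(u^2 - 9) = (u - 7)/(u + 3)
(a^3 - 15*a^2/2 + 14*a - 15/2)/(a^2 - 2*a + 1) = (2*a^2 - 13*a + 15)/(2*(a - 1))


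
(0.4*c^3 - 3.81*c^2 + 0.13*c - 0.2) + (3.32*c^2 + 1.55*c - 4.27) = 0.4*c^3 - 0.49*c^2 + 1.68*c - 4.47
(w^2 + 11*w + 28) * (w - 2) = w^3 + 9*w^2 + 6*w - 56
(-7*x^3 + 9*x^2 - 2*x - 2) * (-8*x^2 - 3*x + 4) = 56*x^5 - 51*x^4 - 39*x^3 + 58*x^2 - 2*x - 8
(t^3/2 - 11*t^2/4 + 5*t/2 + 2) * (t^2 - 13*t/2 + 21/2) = t^5/2 - 6*t^4 + 205*t^3/8 - 345*t^2/8 + 53*t/4 + 21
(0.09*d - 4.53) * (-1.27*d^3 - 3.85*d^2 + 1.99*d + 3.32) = -0.1143*d^4 + 5.4066*d^3 + 17.6196*d^2 - 8.7159*d - 15.0396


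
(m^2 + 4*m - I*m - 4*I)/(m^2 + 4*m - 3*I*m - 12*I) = (m - I)/(m - 3*I)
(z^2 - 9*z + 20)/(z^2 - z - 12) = (z - 5)/(z + 3)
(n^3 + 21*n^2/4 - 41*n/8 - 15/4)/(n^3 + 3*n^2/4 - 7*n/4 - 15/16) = 2*(n + 6)/(2*n + 3)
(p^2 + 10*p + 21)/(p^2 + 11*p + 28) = (p + 3)/(p + 4)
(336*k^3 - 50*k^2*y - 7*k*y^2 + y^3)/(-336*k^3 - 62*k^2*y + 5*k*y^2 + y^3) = (-6*k + y)/(6*k + y)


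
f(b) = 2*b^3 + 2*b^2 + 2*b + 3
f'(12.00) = 914.00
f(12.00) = 3771.00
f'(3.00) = 68.00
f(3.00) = 81.00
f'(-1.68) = 12.21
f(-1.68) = -4.20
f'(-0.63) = 1.86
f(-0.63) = 2.03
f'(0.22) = 3.17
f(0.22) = 3.56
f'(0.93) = 10.91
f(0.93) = 8.20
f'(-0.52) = 1.54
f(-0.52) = 2.22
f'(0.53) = 5.81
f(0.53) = 4.92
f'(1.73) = 26.88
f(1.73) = 22.80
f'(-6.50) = 229.50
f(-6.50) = -474.75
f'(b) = 6*b^2 + 4*b + 2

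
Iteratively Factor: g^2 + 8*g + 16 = (g + 4)*(g + 4)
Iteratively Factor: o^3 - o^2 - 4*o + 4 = (o - 2)*(o^2 + o - 2) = (o - 2)*(o - 1)*(o + 2)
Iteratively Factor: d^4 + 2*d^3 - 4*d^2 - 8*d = (d + 2)*(d^3 - 4*d) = d*(d + 2)*(d^2 - 4) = d*(d + 2)^2*(d - 2)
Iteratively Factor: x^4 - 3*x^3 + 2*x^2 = (x - 2)*(x^3 - x^2) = (x - 2)*(x - 1)*(x^2) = x*(x - 2)*(x - 1)*(x)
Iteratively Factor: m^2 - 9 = (m + 3)*(m - 3)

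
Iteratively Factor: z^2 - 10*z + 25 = (z - 5)*(z - 5)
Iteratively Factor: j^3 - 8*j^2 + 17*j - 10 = (j - 1)*(j^2 - 7*j + 10) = (j - 5)*(j - 1)*(j - 2)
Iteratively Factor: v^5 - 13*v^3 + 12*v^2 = (v)*(v^4 - 13*v^2 + 12*v) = v*(v - 1)*(v^3 + v^2 - 12*v) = v*(v - 3)*(v - 1)*(v^2 + 4*v) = v*(v - 3)*(v - 1)*(v + 4)*(v)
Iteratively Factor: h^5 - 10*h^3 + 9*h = (h - 1)*(h^4 + h^3 - 9*h^2 - 9*h) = (h - 1)*(h + 3)*(h^3 - 2*h^2 - 3*h) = h*(h - 1)*(h + 3)*(h^2 - 2*h - 3) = h*(h - 1)*(h + 1)*(h + 3)*(h - 3)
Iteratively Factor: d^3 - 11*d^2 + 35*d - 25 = (d - 5)*(d^2 - 6*d + 5) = (d - 5)^2*(d - 1)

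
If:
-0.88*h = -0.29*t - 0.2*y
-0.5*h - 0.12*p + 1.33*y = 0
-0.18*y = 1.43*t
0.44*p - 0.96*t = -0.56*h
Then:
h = 0.00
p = 0.00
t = 0.00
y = 0.00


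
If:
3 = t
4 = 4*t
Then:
No Solution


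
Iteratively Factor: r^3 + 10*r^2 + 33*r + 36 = (r + 3)*(r^2 + 7*r + 12) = (r + 3)*(r + 4)*(r + 3)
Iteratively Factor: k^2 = (k)*(k)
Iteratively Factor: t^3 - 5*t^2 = (t - 5)*(t^2) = t*(t - 5)*(t)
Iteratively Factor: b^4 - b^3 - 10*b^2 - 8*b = (b)*(b^3 - b^2 - 10*b - 8) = b*(b + 2)*(b^2 - 3*b - 4) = b*(b - 4)*(b + 2)*(b + 1)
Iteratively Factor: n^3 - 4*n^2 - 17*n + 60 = (n + 4)*(n^2 - 8*n + 15) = (n - 3)*(n + 4)*(n - 5)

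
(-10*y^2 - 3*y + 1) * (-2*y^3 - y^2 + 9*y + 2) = 20*y^5 + 16*y^4 - 89*y^3 - 48*y^2 + 3*y + 2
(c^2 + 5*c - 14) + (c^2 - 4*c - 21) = 2*c^2 + c - 35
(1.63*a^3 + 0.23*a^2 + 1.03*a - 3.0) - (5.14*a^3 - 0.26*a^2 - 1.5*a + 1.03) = -3.51*a^3 + 0.49*a^2 + 2.53*a - 4.03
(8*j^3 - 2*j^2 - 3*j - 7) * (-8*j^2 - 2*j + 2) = -64*j^5 + 44*j^3 + 58*j^2 + 8*j - 14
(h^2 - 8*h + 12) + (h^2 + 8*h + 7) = 2*h^2 + 19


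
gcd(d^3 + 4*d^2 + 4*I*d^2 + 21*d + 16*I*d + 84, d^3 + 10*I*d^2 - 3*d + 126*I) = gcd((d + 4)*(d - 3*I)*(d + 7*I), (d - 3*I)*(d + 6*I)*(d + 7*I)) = d^2 + 4*I*d + 21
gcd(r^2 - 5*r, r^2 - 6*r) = r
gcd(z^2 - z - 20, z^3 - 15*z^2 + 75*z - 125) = z - 5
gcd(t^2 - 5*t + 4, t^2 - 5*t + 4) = t^2 - 5*t + 4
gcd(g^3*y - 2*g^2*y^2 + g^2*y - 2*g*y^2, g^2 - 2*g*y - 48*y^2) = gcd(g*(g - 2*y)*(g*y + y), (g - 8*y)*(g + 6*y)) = 1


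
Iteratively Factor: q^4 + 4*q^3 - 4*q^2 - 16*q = (q)*(q^3 + 4*q^2 - 4*q - 16) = q*(q + 2)*(q^2 + 2*q - 8) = q*(q - 2)*(q + 2)*(q + 4)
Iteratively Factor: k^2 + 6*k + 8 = (k + 2)*(k + 4)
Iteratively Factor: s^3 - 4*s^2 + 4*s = (s - 2)*(s^2 - 2*s) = (s - 2)^2*(s)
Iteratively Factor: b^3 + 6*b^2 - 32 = (b + 4)*(b^2 + 2*b - 8) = (b - 2)*(b + 4)*(b + 4)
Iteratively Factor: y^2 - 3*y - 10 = (y - 5)*(y + 2)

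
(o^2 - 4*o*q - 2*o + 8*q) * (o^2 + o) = o^4 - 4*o^3*q - o^3 + 4*o^2*q - 2*o^2 + 8*o*q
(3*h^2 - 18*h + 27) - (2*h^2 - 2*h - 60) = h^2 - 16*h + 87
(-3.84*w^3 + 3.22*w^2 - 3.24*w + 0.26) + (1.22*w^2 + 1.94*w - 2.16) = -3.84*w^3 + 4.44*w^2 - 1.3*w - 1.9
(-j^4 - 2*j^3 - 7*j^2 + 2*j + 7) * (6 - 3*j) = 3*j^5 + 9*j^3 - 48*j^2 - 9*j + 42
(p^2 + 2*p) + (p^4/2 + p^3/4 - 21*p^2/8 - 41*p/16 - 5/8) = p^4/2 + p^3/4 - 13*p^2/8 - 9*p/16 - 5/8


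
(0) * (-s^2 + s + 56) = 0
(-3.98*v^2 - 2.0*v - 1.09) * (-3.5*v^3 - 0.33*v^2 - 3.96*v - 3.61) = 13.93*v^5 + 8.3134*v^4 + 20.2358*v^3 + 22.6475*v^2 + 11.5364*v + 3.9349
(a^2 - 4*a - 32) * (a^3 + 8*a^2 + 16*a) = a^5 + 4*a^4 - 48*a^3 - 320*a^2 - 512*a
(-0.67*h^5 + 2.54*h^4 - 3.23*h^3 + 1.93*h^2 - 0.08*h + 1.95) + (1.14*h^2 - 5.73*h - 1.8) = -0.67*h^5 + 2.54*h^4 - 3.23*h^3 + 3.07*h^2 - 5.81*h + 0.15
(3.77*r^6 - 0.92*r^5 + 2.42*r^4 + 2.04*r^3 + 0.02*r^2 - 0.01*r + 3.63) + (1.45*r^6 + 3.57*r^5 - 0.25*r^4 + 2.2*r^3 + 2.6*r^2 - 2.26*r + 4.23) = 5.22*r^6 + 2.65*r^5 + 2.17*r^4 + 4.24*r^3 + 2.62*r^2 - 2.27*r + 7.86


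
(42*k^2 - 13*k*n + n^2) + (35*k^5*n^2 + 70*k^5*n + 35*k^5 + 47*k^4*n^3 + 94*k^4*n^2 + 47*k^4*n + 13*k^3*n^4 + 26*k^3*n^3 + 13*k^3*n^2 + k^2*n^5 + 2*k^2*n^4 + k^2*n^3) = 35*k^5*n^2 + 70*k^5*n + 35*k^5 + 47*k^4*n^3 + 94*k^4*n^2 + 47*k^4*n + 13*k^3*n^4 + 26*k^3*n^3 + 13*k^3*n^2 + k^2*n^5 + 2*k^2*n^4 + k^2*n^3 + 42*k^2 - 13*k*n + n^2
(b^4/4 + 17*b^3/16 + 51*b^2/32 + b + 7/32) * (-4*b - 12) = -b^5 - 29*b^4/4 - 153*b^3/8 - 185*b^2/8 - 103*b/8 - 21/8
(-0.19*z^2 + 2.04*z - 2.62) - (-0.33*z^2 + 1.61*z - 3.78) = 0.14*z^2 + 0.43*z + 1.16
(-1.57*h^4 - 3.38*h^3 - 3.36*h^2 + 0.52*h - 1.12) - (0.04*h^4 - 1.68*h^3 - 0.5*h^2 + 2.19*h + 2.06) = -1.61*h^4 - 1.7*h^3 - 2.86*h^2 - 1.67*h - 3.18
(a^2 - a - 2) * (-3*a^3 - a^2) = -3*a^5 + 2*a^4 + 7*a^3 + 2*a^2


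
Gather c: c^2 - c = c^2 - c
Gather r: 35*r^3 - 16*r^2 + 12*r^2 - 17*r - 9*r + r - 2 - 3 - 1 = 35*r^3 - 4*r^2 - 25*r - 6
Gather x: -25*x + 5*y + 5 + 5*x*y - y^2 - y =x*(5*y - 25) - y^2 + 4*y + 5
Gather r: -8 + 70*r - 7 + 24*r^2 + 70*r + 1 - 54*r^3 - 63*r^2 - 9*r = -54*r^3 - 39*r^2 + 131*r - 14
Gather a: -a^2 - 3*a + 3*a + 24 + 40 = 64 - a^2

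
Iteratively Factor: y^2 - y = (y - 1)*(y)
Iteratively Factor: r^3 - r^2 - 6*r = (r)*(r^2 - r - 6) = r*(r - 3)*(r + 2)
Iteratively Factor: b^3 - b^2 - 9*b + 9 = (b + 3)*(b^2 - 4*b + 3) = (b - 3)*(b + 3)*(b - 1)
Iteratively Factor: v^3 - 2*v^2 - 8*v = (v - 4)*(v^2 + 2*v) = v*(v - 4)*(v + 2)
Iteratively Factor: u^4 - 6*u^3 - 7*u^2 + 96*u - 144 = (u - 3)*(u^3 - 3*u^2 - 16*u + 48) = (u - 3)^2*(u^2 - 16) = (u - 4)*(u - 3)^2*(u + 4)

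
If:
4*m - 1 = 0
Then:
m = 1/4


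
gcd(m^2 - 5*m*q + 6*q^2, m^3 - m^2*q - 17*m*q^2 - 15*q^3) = 1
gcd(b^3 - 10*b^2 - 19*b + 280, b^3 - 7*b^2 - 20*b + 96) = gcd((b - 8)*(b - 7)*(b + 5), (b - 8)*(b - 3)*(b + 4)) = b - 8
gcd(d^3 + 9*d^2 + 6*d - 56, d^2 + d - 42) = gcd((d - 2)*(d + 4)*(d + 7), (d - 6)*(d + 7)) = d + 7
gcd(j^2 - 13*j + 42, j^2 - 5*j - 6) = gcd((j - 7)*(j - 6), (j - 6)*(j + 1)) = j - 6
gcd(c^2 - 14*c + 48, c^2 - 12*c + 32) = c - 8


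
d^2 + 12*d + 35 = (d + 5)*(d + 7)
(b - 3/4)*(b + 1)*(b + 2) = b^3 + 9*b^2/4 - b/4 - 3/2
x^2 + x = x*(x + 1)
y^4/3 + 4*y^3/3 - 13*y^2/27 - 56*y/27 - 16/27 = (y/3 + 1/3)*(y - 4/3)*(y + 1/3)*(y + 4)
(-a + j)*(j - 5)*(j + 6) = -a*j^2 - a*j + 30*a + j^3 + j^2 - 30*j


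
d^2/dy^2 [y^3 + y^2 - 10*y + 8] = 6*y + 2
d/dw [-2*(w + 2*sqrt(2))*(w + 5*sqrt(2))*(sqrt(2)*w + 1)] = -6*sqrt(2)*w^2 - 60*w - 54*sqrt(2)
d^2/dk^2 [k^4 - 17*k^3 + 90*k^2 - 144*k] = 12*k^2 - 102*k + 180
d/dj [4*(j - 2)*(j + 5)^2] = 4*(j + 5)*(3*j + 1)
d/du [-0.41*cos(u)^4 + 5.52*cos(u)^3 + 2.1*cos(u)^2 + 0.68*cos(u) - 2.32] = (1.64*cos(u)^3 - 16.56*cos(u)^2 - 4.2*cos(u) - 0.68)*sin(u)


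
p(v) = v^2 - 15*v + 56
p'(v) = 2*v - 15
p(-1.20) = 75.44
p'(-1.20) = -17.40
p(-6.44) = 194.07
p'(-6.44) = -27.88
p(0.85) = 43.97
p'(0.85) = -13.30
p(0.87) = 43.71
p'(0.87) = -13.26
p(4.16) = 10.91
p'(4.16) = -6.68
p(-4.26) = 138.05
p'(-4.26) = -23.52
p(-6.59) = 198.28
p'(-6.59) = -28.18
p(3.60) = 14.96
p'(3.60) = -7.80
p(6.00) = 2.00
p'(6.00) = -3.00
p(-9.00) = 272.00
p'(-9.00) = -33.00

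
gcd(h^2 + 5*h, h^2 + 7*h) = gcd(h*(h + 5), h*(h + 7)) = h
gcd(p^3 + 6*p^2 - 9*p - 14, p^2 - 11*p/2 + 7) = p - 2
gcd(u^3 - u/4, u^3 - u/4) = u^3 - u/4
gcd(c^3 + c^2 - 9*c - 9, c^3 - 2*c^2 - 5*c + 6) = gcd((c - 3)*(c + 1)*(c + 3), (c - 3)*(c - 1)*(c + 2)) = c - 3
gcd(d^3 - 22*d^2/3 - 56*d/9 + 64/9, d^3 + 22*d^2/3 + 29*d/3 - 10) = d - 2/3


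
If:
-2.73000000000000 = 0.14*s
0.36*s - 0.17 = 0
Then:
No Solution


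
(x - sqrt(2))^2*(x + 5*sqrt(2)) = x^3 + 3*sqrt(2)*x^2 - 18*x + 10*sqrt(2)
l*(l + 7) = l^2 + 7*l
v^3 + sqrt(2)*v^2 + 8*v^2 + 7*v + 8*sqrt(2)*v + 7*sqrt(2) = (v + 1)*(v + 7)*(v + sqrt(2))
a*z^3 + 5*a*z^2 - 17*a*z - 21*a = (z - 3)*(z + 7)*(a*z + a)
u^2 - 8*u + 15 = (u - 5)*(u - 3)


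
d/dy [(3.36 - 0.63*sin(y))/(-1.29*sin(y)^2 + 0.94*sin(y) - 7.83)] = (-0.8127*sin(y)^2 + 8.6688*sin(y) + 1.7745)*cos(y)/(1.6641*sin(y)^4 - 2.4252*sin(y)^3 + 21.085*sin(y)^2 - 14.7204*sin(y) + 61.3089)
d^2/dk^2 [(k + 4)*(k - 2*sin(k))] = 2*(k + 4)*sin(k) - 4*cos(k) + 2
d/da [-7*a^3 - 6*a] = -21*a^2 - 6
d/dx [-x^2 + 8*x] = 8 - 2*x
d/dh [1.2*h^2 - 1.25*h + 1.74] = 2.4*h - 1.25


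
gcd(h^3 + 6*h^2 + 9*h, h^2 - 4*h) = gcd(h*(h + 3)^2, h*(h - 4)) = h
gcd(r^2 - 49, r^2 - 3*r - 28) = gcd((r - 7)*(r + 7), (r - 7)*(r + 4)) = r - 7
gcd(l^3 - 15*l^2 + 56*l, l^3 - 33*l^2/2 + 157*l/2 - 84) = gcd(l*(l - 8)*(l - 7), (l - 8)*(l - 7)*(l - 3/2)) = l^2 - 15*l + 56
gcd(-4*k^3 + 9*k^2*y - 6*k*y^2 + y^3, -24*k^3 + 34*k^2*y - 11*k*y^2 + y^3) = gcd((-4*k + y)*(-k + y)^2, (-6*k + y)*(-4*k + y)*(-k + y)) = 4*k^2 - 5*k*y + y^2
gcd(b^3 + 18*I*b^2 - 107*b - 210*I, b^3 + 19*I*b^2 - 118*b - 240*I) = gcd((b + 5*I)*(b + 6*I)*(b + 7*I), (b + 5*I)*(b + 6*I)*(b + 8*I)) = b^2 + 11*I*b - 30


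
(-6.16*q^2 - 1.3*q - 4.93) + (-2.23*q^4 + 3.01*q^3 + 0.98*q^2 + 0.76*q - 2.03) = -2.23*q^4 + 3.01*q^3 - 5.18*q^2 - 0.54*q - 6.96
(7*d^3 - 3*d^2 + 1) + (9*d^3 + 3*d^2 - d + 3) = 16*d^3 - d + 4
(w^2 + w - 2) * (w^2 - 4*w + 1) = w^4 - 3*w^3 - 5*w^2 + 9*w - 2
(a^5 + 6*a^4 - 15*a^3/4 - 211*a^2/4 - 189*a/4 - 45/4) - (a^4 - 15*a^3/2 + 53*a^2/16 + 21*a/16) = a^5 + 5*a^4 + 15*a^3/4 - 897*a^2/16 - 777*a/16 - 45/4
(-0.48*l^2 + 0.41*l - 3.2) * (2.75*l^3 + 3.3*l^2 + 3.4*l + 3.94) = -1.32*l^5 - 0.4565*l^4 - 9.079*l^3 - 11.0572*l^2 - 9.2646*l - 12.608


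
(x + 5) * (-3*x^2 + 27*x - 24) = -3*x^3 + 12*x^2 + 111*x - 120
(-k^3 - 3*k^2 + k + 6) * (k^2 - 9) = -k^5 - 3*k^4 + 10*k^3 + 33*k^2 - 9*k - 54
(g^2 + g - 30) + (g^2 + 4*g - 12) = 2*g^2 + 5*g - 42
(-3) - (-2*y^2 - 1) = 2*y^2 - 2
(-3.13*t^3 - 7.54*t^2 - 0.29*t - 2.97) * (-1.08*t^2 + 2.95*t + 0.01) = 3.3804*t^5 - 1.0903*t^4 - 21.9611*t^3 + 2.2767*t^2 - 8.7644*t - 0.0297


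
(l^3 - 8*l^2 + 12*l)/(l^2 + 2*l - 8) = l*(l - 6)/(l + 4)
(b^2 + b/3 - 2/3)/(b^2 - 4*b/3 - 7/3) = (3*b - 2)/(3*b - 7)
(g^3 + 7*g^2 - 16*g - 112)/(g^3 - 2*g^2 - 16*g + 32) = (g + 7)/(g - 2)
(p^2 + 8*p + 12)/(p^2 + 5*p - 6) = (p + 2)/(p - 1)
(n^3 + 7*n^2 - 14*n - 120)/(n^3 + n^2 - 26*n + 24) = (n + 5)/(n - 1)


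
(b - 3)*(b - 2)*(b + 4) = b^3 - b^2 - 14*b + 24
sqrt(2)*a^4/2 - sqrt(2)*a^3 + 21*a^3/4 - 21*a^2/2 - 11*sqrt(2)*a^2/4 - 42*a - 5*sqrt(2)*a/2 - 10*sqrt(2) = (a/2 + 1)*(a - 4)*(a + 5*sqrt(2))*(sqrt(2)*a + 1/2)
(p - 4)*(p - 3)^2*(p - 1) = p^4 - 11*p^3 + 43*p^2 - 69*p + 36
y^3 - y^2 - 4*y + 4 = (y - 2)*(y - 1)*(y + 2)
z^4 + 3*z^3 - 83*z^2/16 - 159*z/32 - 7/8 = (z - 7/4)*(z + 1/4)*(z + 1/2)*(z + 4)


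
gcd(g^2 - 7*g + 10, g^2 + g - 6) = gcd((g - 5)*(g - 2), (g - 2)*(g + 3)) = g - 2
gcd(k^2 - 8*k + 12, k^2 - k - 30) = k - 6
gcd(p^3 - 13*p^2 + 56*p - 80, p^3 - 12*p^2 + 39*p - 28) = p - 4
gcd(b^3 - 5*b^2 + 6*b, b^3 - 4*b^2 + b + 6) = b^2 - 5*b + 6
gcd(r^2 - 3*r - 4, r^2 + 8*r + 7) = r + 1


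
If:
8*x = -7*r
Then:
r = -8*x/7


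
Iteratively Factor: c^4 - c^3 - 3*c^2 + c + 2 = (c - 2)*(c^3 + c^2 - c - 1) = (c - 2)*(c - 1)*(c^2 + 2*c + 1) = (c - 2)*(c - 1)*(c + 1)*(c + 1)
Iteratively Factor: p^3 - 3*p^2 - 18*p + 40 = (p - 2)*(p^2 - p - 20) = (p - 5)*(p - 2)*(p + 4)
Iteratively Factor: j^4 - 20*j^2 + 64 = (j - 2)*(j^3 + 2*j^2 - 16*j - 32) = (j - 2)*(j + 4)*(j^2 - 2*j - 8) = (j - 2)*(j + 2)*(j + 4)*(j - 4)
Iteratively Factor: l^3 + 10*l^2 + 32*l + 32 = (l + 2)*(l^2 + 8*l + 16) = (l + 2)*(l + 4)*(l + 4)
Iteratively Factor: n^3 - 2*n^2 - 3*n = (n + 1)*(n^2 - 3*n) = n*(n + 1)*(n - 3)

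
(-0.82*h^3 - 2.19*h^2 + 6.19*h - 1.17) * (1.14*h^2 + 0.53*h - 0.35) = -0.9348*h^5 - 2.9312*h^4 + 6.1829*h^3 + 2.7134*h^2 - 2.7866*h + 0.4095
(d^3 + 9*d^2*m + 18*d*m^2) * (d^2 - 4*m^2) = d^5 + 9*d^4*m + 14*d^3*m^2 - 36*d^2*m^3 - 72*d*m^4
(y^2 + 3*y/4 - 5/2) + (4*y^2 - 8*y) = 5*y^2 - 29*y/4 - 5/2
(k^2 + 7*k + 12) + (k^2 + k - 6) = 2*k^2 + 8*k + 6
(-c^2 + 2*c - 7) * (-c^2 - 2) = c^4 - 2*c^3 + 9*c^2 - 4*c + 14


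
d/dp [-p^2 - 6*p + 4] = -2*p - 6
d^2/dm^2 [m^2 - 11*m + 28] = 2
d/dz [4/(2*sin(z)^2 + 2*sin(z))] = -(4/tan(z) + 2*cos(z)/sin(z)^2)/(sin(z) + 1)^2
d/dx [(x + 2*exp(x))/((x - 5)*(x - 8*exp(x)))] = ((x - 5)*(x - 8*exp(x))*(2*exp(x) + 1) + (x - 5)*(x + 2*exp(x))*(8*exp(x) - 1) - (x - 8*exp(x))*(x + 2*exp(x)))/((x - 5)^2*(x - 8*exp(x))^2)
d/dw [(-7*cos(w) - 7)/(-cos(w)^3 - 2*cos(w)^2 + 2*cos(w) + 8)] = 56*(11*cos(w) + 5*cos(2*w) + cos(3*w) + 17)*sin(w)/(-8*sin(w)^2 - 5*cos(w) + cos(3*w) - 24)^2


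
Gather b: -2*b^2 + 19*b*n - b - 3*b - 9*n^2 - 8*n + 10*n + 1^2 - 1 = -2*b^2 + b*(19*n - 4) - 9*n^2 + 2*n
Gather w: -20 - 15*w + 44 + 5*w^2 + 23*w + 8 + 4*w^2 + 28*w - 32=9*w^2 + 36*w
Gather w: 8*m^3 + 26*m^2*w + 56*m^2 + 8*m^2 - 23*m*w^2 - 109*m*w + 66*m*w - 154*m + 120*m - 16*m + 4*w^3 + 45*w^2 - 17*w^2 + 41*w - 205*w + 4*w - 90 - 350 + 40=8*m^3 + 64*m^2 - 50*m + 4*w^3 + w^2*(28 - 23*m) + w*(26*m^2 - 43*m - 160) - 400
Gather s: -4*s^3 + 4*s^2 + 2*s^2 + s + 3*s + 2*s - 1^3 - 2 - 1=-4*s^3 + 6*s^2 + 6*s - 4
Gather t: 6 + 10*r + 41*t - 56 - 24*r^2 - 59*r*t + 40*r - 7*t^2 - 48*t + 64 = -24*r^2 + 50*r - 7*t^2 + t*(-59*r - 7) + 14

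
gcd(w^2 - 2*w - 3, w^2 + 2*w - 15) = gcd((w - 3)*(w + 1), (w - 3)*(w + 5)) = w - 3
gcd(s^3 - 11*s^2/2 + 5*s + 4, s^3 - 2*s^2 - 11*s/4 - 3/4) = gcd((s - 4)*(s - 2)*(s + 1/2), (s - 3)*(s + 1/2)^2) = s + 1/2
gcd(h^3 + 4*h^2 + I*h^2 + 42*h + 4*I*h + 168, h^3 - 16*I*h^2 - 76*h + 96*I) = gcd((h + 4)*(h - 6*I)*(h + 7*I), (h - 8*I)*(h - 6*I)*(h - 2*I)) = h - 6*I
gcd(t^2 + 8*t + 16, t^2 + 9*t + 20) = t + 4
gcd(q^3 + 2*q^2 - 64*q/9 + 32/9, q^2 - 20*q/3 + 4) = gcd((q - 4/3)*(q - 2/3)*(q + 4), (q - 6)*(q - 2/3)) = q - 2/3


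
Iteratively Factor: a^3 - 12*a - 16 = (a + 2)*(a^2 - 2*a - 8) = (a + 2)^2*(a - 4)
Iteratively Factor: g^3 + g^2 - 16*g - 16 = (g - 4)*(g^2 + 5*g + 4) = (g - 4)*(g + 4)*(g + 1)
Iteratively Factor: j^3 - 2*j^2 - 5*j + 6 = (j - 3)*(j^2 + j - 2) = (j - 3)*(j + 2)*(j - 1)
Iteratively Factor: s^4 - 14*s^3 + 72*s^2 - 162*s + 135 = (s - 5)*(s^3 - 9*s^2 + 27*s - 27) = (s - 5)*(s - 3)*(s^2 - 6*s + 9) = (s - 5)*(s - 3)^2*(s - 3)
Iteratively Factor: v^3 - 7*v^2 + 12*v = (v - 4)*(v^2 - 3*v) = (v - 4)*(v - 3)*(v)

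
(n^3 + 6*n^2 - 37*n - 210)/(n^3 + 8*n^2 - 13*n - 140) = (n - 6)/(n - 4)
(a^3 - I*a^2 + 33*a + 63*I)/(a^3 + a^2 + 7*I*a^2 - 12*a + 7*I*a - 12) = (a^2 - 4*I*a + 21)/(a^2 + a*(1 + 4*I) + 4*I)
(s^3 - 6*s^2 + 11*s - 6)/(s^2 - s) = s - 5 + 6/s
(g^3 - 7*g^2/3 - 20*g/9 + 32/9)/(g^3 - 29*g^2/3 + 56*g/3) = (3*g^2 + g - 4)/(3*g*(g - 7))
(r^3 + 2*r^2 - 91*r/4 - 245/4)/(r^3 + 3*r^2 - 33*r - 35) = (r^2 + 7*r + 49/4)/(r^2 + 8*r + 7)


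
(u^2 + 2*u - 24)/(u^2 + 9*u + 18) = (u - 4)/(u + 3)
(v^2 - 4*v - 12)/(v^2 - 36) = (v + 2)/(v + 6)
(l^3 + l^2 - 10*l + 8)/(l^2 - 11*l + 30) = (l^3 + l^2 - 10*l + 8)/(l^2 - 11*l + 30)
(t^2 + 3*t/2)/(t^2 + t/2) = (2*t + 3)/(2*t + 1)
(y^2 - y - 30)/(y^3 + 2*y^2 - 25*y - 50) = (y - 6)/(y^2 - 3*y - 10)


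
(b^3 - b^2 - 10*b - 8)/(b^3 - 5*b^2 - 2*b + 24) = (b + 1)/(b - 3)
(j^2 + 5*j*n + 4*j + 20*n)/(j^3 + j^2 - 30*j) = (j^2 + 5*j*n + 4*j + 20*n)/(j*(j^2 + j - 30))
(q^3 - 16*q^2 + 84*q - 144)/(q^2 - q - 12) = (q^2 - 12*q + 36)/(q + 3)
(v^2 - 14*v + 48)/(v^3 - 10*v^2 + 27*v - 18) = (v - 8)/(v^2 - 4*v + 3)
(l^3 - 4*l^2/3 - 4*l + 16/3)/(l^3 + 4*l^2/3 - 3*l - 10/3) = (3*l^2 - 10*l + 8)/(3*l^2 - 2*l - 5)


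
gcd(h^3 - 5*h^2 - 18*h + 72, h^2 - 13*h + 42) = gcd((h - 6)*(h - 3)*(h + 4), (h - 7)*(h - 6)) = h - 6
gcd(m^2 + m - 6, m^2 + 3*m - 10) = m - 2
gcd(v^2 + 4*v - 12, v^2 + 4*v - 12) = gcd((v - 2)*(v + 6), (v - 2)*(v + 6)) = v^2 + 4*v - 12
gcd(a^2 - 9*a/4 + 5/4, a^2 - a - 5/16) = a - 5/4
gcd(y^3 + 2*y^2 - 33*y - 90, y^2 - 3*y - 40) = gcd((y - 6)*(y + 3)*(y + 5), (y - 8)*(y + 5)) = y + 5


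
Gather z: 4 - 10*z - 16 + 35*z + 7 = 25*z - 5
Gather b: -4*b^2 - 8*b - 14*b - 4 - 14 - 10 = -4*b^2 - 22*b - 28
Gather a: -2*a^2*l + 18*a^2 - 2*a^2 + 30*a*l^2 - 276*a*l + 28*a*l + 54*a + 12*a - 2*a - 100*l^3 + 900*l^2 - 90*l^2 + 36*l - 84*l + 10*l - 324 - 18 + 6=a^2*(16 - 2*l) + a*(30*l^2 - 248*l + 64) - 100*l^3 + 810*l^2 - 38*l - 336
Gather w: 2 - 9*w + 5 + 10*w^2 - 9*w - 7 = 10*w^2 - 18*w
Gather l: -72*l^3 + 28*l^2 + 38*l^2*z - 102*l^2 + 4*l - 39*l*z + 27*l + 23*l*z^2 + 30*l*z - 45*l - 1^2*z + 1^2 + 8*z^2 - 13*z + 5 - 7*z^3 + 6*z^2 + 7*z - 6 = -72*l^3 + l^2*(38*z - 74) + l*(23*z^2 - 9*z - 14) - 7*z^3 + 14*z^2 - 7*z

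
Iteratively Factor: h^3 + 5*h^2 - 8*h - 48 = (h + 4)*(h^2 + h - 12) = (h + 4)^2*(h - 3)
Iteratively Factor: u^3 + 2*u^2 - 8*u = (u)*(u^2 + 2*u - 8) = u*(u + 4)*(u - 2)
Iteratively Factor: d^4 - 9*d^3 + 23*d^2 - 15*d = (d - 5)*(d^3 - 4*d^2 + 3*d) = d*(d - 5)*(d^2 - 4*d + 3) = d*(d - 5)*(d - 3)*(d - 1)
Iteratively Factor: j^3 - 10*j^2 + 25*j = (j - 5)*(j^2 - 5*j) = (j - 5)^2*(j)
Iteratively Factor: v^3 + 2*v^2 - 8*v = (v + 4)*(v^2 - 2*v) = (v - 2)*(v + 4)*(v)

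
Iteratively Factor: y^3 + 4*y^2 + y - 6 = (y - 1)*(y^2 + 5*y + 6) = (y - 1)*(y + 2)*(y + 3)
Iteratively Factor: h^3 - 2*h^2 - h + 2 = (h - 2)*(h^2 - 1) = (h - 2)*(h + 1)*(h - 1)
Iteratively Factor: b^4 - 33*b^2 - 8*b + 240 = (b + 4)*(b^3 - 4*b^2 - 17*b + 60) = (b - 5)*(b + 4)*(b^2 + b - 12) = (b - 5)*(b + 4)^2*(b - 3)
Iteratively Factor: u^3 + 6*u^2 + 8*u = (u + 4)*(u^2 + 2*u) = (u + 2)*(u + 4)*(u)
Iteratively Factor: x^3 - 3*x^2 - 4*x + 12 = (x - 3)*(x^2 - 4) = (x - 3)*(x - 2)*(x + 2)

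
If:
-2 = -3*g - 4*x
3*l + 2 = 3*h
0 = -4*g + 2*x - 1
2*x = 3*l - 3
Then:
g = 0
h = 2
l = 4/3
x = 1/2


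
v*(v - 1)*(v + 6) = v^3 + 5*v^2 - 6*v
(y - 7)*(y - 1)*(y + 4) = y^3 - 4*y^2 - 25*y + 28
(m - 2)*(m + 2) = m^2 - 4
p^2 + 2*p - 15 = (p - 3)*(p + 5)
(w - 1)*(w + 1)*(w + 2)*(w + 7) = w^4 + 9*w^3 + 13*w^2 - 9*w - 14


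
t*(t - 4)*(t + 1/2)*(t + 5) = t^4 + 3*t^3/2 - 39*t^2/2 - 10*t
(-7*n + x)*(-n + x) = 7*n^2 - 8*n*x + x^2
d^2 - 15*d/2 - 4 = (d - 8)*(d + 1/2)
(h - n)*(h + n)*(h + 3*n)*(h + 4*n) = h^4 + 7*h^3*n + 11*h^2*n^2 - 7*h*n^3 - 12*n^4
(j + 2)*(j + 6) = j^2 + 8*j + 12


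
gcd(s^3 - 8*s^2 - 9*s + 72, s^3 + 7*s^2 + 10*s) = 1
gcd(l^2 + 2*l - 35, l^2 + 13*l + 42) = l + 7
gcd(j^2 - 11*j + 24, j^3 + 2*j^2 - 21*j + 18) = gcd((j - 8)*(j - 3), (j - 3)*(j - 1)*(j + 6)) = j - 3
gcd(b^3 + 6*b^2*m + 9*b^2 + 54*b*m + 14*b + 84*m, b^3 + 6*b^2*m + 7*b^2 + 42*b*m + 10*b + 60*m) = b^2 + 6*b*m + 2*b + 12*m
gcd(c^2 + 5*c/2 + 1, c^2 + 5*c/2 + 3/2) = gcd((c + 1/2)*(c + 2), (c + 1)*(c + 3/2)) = 1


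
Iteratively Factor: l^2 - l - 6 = (l + 2)*(l - 3)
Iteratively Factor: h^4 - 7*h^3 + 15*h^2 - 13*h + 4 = (h - 1)*(h^3 - 6*h^2 + 9*h - 4) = (h - 1)^2*(h^2 - 5*h + 4) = (h - 4)*(h - 1)^2*(h - 1)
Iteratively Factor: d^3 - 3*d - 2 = (d + 1)*(d^2 - d - 2) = (d + 1)^2*(d - 2)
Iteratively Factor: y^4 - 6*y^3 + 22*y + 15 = (y - 5)*(y^3 - y^2 - 5*y - 3) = (y - 5)*(y + 1)*(y^2 - 2*y - 3) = (y - 5)*(y + 1)^2*(y - 3)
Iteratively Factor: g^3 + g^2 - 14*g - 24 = (g + 3)*(g^2 - 2*g - 8) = (g - 4)*(g + 3)*(g + 2)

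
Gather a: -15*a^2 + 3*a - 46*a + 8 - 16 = -15*a^2 - 43*a - 8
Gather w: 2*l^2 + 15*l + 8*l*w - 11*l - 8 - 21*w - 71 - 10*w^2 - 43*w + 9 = 2*l^2 + 4*l - 10*w^2 + w*(8*l - 64) - 70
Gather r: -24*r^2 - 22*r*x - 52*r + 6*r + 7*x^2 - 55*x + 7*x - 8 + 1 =-24*r^2 + r*(-22*x - 46) + 7*x^2 - 48*x - 7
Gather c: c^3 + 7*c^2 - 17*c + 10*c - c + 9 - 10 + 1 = c^3 + 7*c^2 - 8*c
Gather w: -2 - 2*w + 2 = -2*w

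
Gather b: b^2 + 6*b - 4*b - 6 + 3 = b^2 + 2*b - 3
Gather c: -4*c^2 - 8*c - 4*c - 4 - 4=-4*c^2 - 12*c - 8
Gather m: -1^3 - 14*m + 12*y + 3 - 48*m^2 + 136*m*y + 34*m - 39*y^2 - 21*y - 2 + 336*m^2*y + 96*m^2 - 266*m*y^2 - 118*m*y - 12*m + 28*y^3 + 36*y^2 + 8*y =m^2*(336*y + 48) + m*(-266*y^2 + 18*y + 8) + 28*y^3 - 3*y^2 - y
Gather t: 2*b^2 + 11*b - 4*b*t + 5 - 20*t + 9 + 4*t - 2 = 2*b^2 + 11*b + t*(-4*b - 16) + 12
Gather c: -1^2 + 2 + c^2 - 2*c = c^2 - 2*c + 1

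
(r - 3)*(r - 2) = r^2 - 5*r + 6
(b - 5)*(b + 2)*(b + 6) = b^3 + 3*b^2 - 28*b - 60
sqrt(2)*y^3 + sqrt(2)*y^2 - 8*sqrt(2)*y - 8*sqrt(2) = (y - 2*sqrt(2))*(y + 2*sqrt(2))*(sqrt(2)*y + sqrt(2))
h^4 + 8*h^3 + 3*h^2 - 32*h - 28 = (h - 2)*(h + 1)*(h + 2)*(h + 7)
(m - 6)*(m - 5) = m^2 - 11*m + 30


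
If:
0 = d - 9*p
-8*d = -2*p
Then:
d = 0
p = 0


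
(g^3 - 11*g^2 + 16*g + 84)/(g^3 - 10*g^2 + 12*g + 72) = (g - 7)/(g - 6)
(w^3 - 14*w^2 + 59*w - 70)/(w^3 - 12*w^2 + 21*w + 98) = (w^2 - 7*w + 10)/(w^2 - 5*w - 14)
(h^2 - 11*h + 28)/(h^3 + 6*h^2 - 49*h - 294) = (h - 4)/(h^2 + 13*h + 42)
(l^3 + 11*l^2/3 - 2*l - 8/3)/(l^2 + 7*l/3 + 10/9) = 3*(l^2 + 3*l - 4)/(3*l + 5)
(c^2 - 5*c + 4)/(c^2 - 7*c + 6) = (c - 4)/(c - 6)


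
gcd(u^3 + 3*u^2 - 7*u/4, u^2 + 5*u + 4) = 1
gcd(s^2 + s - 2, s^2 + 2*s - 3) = s - 1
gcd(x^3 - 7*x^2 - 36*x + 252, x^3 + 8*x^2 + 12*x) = x + 6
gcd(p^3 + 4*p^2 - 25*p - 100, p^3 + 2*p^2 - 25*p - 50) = p^2 - 25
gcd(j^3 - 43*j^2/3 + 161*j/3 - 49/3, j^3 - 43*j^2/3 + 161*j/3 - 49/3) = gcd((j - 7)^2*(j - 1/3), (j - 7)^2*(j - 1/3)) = j^3 - 43*j^2/3 + 161*j/3 - 49/3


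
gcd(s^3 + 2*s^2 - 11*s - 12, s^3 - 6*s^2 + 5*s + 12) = s^2 - 2*s - 3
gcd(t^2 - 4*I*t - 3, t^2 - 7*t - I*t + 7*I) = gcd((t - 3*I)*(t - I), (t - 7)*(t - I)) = t - I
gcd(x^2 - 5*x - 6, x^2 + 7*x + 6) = x + 1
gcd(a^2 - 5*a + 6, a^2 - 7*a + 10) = a - 2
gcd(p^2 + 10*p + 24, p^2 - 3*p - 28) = p + 4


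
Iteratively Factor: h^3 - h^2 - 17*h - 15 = (h + 1)*(h^2 - 2*h - 15) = (h - 5)*(h + 1)*(h + 3)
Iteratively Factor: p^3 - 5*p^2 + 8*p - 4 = (p - 2)*(p^2 - 3*p + 2) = (p - 2)*(p - 1)*(p - 2)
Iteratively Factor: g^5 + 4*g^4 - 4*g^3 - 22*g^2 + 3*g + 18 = (g + 3)*(g^4 + g^3 - 7*g^2 - g + 6) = (g + 1)*(g + 3)*(g^3 - 7*g + 6) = (g + 1)*(g + 3)^2*(g^2 - 3*g + 2) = (g - 2)*(g + 1)*(g + 3)^2*(g - 1)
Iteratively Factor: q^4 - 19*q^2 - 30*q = (q + 2)*(q^3 - 2*q^2 - 15*q) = (q + 2)*(q + 3)*(q^2 - 5*q) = q*(q + 2)*(q + 3)*(q - 5)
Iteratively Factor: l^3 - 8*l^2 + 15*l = (l - 5)*(l^2 - 3*l) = (l - 5)*(l - 3)*(l)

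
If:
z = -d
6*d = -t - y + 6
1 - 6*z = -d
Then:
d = -1/7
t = 48/7 - y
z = 1/7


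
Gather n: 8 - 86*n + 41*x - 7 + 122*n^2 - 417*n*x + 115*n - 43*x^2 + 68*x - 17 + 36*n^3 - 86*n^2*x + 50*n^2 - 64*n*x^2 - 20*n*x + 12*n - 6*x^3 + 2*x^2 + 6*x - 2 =36*n^3 + n^2*(172 - 86*x) + n*(-64*x^2 - 437*x + 41) - 6*x^3 - 41*x^2 + 115*x - 18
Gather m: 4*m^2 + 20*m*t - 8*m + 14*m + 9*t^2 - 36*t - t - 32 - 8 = 4*m^2 + m*(20*t + 6) + 9*t^2 - 37*t - 40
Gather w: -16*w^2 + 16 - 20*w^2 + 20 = 36 - 36*w^2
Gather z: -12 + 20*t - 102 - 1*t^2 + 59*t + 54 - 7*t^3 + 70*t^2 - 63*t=-7*t^3 + 69*t^2 + 16*t - 60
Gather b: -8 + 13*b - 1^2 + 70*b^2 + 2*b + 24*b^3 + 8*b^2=24*b^3 + 78*b^2 + 15*b - 9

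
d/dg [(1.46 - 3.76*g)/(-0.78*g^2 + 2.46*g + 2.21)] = (-2.9328*g^2 + 2.2776*g - 11.9012)/(0.6084*g^4 - 3.8376*g^3 + 2.604*g^2 + 10.8732*g + 4.8841)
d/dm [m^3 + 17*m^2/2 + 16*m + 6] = 3*m^2 + 17*m + 16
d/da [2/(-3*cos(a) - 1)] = -6*sin(a)/(3*cos(a) + 1)^2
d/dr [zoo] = 0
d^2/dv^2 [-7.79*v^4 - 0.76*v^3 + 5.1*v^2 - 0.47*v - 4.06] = -93.48*v^2 - 4.56*v + 10.2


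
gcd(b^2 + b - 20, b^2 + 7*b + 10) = b + 5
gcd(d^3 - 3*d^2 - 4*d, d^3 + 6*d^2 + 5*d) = d^2 + d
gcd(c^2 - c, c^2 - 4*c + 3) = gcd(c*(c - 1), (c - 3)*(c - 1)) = c - 1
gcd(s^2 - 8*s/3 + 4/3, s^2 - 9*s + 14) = s - 2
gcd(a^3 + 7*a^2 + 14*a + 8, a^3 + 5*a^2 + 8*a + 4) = a^2 + 3*a + 2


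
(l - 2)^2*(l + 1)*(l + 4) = l^4 + l^3 - 12*l^2 + 4*l + 16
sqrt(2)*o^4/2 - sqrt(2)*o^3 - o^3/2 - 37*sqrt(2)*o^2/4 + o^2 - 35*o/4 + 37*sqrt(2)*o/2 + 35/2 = (o - 2)*(o - 7*sqrt(2)/2)*(o + 5*sqrt(2)/2)*(sqrt(2)*o/2 + 1/2)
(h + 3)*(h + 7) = h^2 + 10*h + 21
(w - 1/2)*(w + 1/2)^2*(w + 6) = w^4 + 13*w^3/2 + 11*w^2/4 - 13*w/8 - 3/4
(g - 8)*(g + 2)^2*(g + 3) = g^4 - g^3 - 40*g^2 - 116*g - 96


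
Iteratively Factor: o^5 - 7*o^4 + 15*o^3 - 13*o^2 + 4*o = (o - 1)*(o^4 - 6*o^3 + 9*o^2 - 4*o) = o*(o - 1)*(o^3 - 6*o^2 + 9*o - 4) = o*(o - 1)^2*(o^2 - 5*o + 4) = o*(o - 4)*(o - 1)^2*(o - 1)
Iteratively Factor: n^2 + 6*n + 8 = (n + 2)*(n + 4)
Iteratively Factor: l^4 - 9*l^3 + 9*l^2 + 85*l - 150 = (l - 5)*(l^3 - 4*l^2 - 11*l + 30) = (l - 5)*(l - 2)*(l^2 - 2*l - 15) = (l - 5)*(l - 2)*(l + 3)*(l - 5)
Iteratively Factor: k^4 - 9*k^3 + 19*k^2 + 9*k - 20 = (k + 1)*(k^3 - 10*k^2 + 29*k - 20) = (k - 1)*(k + 1)*(k^2 - 9*k + 20) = (k - 5)*(k - 1)*(k + 1)*(k - 4)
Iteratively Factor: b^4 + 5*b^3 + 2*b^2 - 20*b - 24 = (b + 2)*(b^3 + 3*b^2 - 4*b - 12) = (b - 2)*(b + 2)*(b^2 + 5*b + 6) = (b - 2)*(b + 2)^2*(b + 3)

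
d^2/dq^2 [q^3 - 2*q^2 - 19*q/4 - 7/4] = 6*q - 4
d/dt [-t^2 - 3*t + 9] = -2*t - 3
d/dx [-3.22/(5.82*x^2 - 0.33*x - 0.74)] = (37.4808*x - 1.0626)/(-5.82*x^2 + 0.33*x + 0.74)^2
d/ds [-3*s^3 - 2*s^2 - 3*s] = -9*s^2 - 4*s - 3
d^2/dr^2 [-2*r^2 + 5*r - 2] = -4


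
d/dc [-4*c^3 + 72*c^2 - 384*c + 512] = -12*c^2 + 144*c - 384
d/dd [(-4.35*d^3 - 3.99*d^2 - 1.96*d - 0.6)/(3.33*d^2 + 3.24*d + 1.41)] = (-14.4855*d^4 - 28.188*d^3 - 24.8013*d^2 - 7.2558*d - 0.8196)/(11.0889*d^4 + 21.5784*d^3 + 19.8882*d^2 + 9.1368*d + 1.9881)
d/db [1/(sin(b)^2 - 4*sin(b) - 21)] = 2*(2 - sin(b))*cos(b)/((sin(b) - 7)^2*(sin(b) + 3)^2)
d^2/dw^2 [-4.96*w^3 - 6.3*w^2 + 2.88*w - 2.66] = -29.76*w - 12.6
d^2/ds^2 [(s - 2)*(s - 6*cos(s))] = 2*(3*s - 6)*cos(s) + 12*sin(s) + 2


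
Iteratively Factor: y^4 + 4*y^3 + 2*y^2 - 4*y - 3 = (y + 1)*(y^3 + 3*y^2 - y - 3) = (y + 1)^2*(y^2 + 2*y - 3) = (y - 1)*(y + 1)^2*(y + 3)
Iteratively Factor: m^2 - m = (m)*(m - 1)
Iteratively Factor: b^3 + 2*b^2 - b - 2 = (b - 1)*(b^2 + 3*b + 2) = (b - 1)*(b + 1)*(b + 2)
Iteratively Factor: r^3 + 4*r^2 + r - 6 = (r + 2)*(r^2 + 2*r - 3) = (r + 2)*(r + 3)*(r - 1)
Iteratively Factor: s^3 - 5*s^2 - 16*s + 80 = (s + 4)*(s^2 - 9*s + 20) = (s - 4)*(s + 4)*(s - 5)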